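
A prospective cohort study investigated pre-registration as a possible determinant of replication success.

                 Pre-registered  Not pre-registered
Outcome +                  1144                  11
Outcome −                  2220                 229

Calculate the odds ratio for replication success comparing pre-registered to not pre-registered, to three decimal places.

Reading the table with exposure as columns: a = 1144 (Pre-registered, case), b = 2220 (Pre-registered, non-case), c = 11 (Not pre-registered, case), d = 229.
OR = (a·d)/(b·c) = (1144 × 229) / (2220 × 11) = 261976 / 24420 = 10.72793
The odds of replication success are about 10.73 times as high in the pre-registered group.

10.728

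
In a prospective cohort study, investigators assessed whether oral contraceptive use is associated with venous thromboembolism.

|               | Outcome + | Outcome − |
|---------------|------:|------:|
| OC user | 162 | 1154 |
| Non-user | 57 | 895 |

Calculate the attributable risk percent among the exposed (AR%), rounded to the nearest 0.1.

Cells: a = 162, b = 1154, c = 57, d = 895.
Risk in exposed = 162/1316 = 0.12310; risk in unexposed = 57/952 = 0.05987.
RR = 0.12310/0.05987 = 2.05599
AR% = (RR − 1)/RR × 100 = (2.05599 − 1)/2.05599 × 100 = 51.3617%

51.4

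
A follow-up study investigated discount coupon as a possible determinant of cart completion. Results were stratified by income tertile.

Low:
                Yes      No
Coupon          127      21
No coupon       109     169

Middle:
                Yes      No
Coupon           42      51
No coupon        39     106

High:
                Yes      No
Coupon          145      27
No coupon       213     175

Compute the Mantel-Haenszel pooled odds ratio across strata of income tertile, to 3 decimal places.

4.767

OR_MH = Σ(aᵢdᵢ/nᵢ) / Σ(bᵢcᵢ/nᵢ), where nᵢ is the stratum total.
Stratum 1 (Low): n = 426; a·d/n = 127·169/426 = 50.3826; b·c/n = 21·109/426 = 5.3732
Stratum 2 (Middle): n = 238; a·d/n = 42·106/238 = 18.7059; b·c/n = 51·39/238 = 8.3571
Stratum 3 (High): n = 560; a·d/n = 145·175/560 = 45.3125; b·c/n = 27·213/560 = 10.2696
OR_MH = (50.3826 + 18.7059 + 45.3125) / (5.3732 + 8.3571 + 10.2696) = 114.4010 / 24.0000 = 4.76670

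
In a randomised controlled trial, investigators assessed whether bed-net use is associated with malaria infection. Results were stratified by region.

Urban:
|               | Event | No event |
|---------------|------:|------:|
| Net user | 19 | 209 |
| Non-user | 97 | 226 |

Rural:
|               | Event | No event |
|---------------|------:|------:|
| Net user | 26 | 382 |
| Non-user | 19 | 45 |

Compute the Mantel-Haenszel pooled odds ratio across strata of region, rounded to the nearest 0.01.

0.20

OR_MH = Σ(aᵢdᵢ/nᵢ) / Σ(bᵢcᵢ/nᵢ), where nᵢ is the stratum total.
Stratum 1 (Urban): n = 551; a·d/n = 19·226/551 = 7.7931; b·c/n = 209·97/551 = 36.7931
Stratum 2 (Rural): n = 472; a·d/n = 26·45/472 = 2.4788; b·c/n = 382·19/472 = 15.3771
OR_MH = (7.7931 + 2.4788) / (36.7931 + 15.3771) = 10.2719 / 52.1702 = 0.19689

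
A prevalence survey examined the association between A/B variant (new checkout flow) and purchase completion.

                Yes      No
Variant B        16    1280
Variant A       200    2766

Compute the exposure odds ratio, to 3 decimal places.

0.173

Cells: a = 16, b = 1280, c = 200, d = 2766.
OR = (a·d)/(b·c) = (16 × 2766) / (1280 × 200) = 44256 / 256000 = 0.17288
Exposure is associated with lower odds of purchase completion (OR = 0.17 < 1).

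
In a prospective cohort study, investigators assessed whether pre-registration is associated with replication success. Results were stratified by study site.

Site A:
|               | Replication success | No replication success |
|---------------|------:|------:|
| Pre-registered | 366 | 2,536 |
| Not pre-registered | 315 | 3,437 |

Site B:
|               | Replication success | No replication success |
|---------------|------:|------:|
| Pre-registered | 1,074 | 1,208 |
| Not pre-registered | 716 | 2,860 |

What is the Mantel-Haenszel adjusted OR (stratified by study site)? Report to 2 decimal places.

OR_MH = Σ(aᵢdᵢ/nᵢ) / Σ(bᵢcᵢ/nᵢ), where nᵢ is the stratum total.
Stratum 1 (Site A): n = 6654; a·d/n = 366·3437/6654 = 189.0505; b·c/n = 2536·315/6654 = 120.0541
Stratum 2 (Site B): n = 5858; a·d/n = 1074·2860/5858 = 524.3496; b·c/n = 1208·716/5858 = 147.6490
OR_MH = (189.0505 + 524.3496) / (120.0541 + 147.6490) = 713.4001 / 267.7031 = 2.66489

2.66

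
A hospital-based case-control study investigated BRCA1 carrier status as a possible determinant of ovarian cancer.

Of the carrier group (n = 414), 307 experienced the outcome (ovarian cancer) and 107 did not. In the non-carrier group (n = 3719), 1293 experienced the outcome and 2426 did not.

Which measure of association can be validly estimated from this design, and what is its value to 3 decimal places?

5.383

From the description: a = 307, b = 107, c = 1293, d = 2426.
This is a hospital-based case-control study: participants were sampled on outcome status, so risks in the source population cannot be estimated directly — relative risk is not valid here. The odds ratio is the appropriate measure.
OR = (a·d)/(b·c) = (307 × 2426) / (107 × 1293) = 744782 / 138351 = 5.38328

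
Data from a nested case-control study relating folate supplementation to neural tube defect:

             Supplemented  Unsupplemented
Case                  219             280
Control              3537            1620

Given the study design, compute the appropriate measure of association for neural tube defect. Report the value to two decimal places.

0.36

Reading the table with exposure as columns: a = 219 (Supplemented, case), b = 3537 (Supplemented, non-case), c = 280 (Unsupplemented, case), d = 1620.
This is a nested case-control study: participants were sampled on outcome status, so risks in the source population cannot be estimated directly — relative risk is not valid here. The odds ratio is the appropriate measure.
OR = (a·d)/(b·c) = (219 × 1620) / (3537 × 280) = 354780 / 990360 = 0.35823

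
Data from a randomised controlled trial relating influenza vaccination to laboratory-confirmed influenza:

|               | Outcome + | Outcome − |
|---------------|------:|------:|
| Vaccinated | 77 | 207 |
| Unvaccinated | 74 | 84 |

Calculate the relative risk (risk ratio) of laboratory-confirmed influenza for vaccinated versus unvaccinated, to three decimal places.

0.579

Cells: a = 77, b = 207, c = 74, d = 84.
Risk in exposed = 77/284 = 0.27113; risk in unexposed = 74/158 = 0.46835.
RR = 0.27113 / 0.46835 = 0.57889
The risk is 42% lower among the exposed than among the unexposed.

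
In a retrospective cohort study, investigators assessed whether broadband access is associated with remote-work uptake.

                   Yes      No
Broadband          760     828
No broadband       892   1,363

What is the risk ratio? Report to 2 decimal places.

1.21

Cells: a = 760, b = 828, c = 892, d = 1363.
Risk in exposed = 760/1588 = 0.47859; risk in unexposed = 892/2255 = 0.39557.
RR = 0.47859 / 0.39557 = 1.20989
The risk among the exposed is 1.21 times that among the unexposed.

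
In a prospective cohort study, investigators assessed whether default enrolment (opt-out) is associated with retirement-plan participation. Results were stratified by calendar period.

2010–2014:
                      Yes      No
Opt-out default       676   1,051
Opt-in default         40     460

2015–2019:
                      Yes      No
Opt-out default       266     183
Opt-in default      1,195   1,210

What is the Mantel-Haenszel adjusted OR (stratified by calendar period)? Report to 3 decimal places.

OR_MH = Σ(aᵢdᵢ/nᵢ) / Σ(bᵢcᵢ/nᵢ), where nᵢ is the stratum total.
Stratum 1 (2010–2014): n = 2227; a·d/n = 676·460/2227 = 139.6318; b·c/n = 1051·40/2227 = 18.8774
Stratum 2 (2015–2019): n = 2854; a·d/n = 266·1210/2854 = 112.7751; b·c/n = 183·1195/2854 = 76.6240
OR_MH = (139.6318 + 112.7751) / (18.8774 + 76.6240) = 252.4068 / 95.5015 = 2.64296

2.643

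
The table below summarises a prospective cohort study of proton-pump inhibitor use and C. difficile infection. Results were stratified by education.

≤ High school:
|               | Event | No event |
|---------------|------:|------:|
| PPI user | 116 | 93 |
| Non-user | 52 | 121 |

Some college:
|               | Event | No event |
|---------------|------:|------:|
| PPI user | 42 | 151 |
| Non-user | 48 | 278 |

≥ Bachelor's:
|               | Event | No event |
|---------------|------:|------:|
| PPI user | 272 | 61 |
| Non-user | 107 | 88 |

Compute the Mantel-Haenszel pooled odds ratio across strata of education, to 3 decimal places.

2.682

OR_MH = Σ(aᵢdᵢ/nᵢ) / Σ(bᵢcᵢ/nᵢ), where nᵢ is the stratum total.
Stratum 1 (≤ High school): n = 382; a·d/n = 116·121/382 = 36.7435; b·c/n = 93·52/382 = 12.6597
Stratum 2 (Some college): n = 519; a·d/n = 42·278/519 = 22.4971; b·c/n = 151·48/519 = 13.9653
Stratum 3 (≥ Bachelor's): n = 528; a·d/n = 272·88/528 = 45.3333; b·c/n = 61·107/528 = 12.3617
OR_MH = (36.7435 + 22.4971 + 45.3333) / (12.6597 + 13.9653 + 12.3617) = 104.5739 / 38.9867 = 2.68229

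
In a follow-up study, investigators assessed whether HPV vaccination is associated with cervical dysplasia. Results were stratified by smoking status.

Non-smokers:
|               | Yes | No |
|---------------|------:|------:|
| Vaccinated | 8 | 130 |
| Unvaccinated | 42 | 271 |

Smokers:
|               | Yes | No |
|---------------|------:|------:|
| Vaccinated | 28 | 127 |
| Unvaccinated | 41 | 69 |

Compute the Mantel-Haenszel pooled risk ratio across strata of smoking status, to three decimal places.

0.466

RR_MH = Σ(aᵢ·n₀ᵢ/nᵢ) / Σ(cᵢ·n₁ᵢ/nᵢ), with n₁ᵢ = aᵢ+bᵢ (exposed), n₀ᵢ = cᵢ+dᵢ (unexposed), nᵢ = n₁ᵢ+n₀ᵢ.
Stratum 1 (Non-smokers): n₁ = 138, n₀ = 313, n = 451; a·n₀/n = 8·313/451 = 5.5521; c·n₁/n = 42·138/451 = 12.8514
Stratum 2 (Smokers): n₁ = 155, n₀ = 110, n = 265; a·n₀/n = 28·110/265 = 11.6226; c·n₁/n = 41·155/265 = 23.9811
RR_MH = (5.5521 + 11.6226) / (12.8514 + 23.9811) = 17.1747 / 36.8326 = 0.46629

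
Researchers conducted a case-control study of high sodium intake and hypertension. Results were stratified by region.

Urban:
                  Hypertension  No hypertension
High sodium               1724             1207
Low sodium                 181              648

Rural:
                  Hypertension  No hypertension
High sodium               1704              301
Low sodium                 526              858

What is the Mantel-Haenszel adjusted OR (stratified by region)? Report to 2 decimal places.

OR_MH = Σ(aᵢdᵢ/nᵢ) / Σ(bᵢcᵢ/nᵢ), where nᵢ is the stratum total.
Stratum 1 (Urban): n = 3760; a·d/n = 1724·648/3760 = 297.1149; b·c/n = 1207·181/3760 = 58.1029
Stratum 2 (Rural): n = 3389; a·d/n = 1704·858/3389 = 431.4051; b·c/n = 301·526/3389 = 46.7176
OR_MH = (297.1149 + 431.4051) / (58.1029 + 46.7176) = 728.5200 / 104.8205 = 6.95016

6.95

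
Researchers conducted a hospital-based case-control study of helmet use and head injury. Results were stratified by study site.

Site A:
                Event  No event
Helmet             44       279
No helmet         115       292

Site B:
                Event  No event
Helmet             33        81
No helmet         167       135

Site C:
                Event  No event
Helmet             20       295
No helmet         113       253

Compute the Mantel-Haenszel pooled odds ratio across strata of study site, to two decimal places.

OR_MH = Σ(aᵢdᵢ/nᵢ) / Σ(bᵢcᵢ/nᵢ), where nᵢ is the stratum total.
Stratum 1 (Site A): n = 730; a·d/n = 44·292/730 = 17.6000; b·c/n = 279·115/730 = 43.9521
Stratum 2 (Site B): n = 416; a·d/n = 33·135/416 = 10.7091; b·c/n = 81·167/416 = 32.5168
Stratum 3 (Site C): n = 681; a·d/n = 20·253/681 = 7.4302; b·c/n = 295·113/681 = 48.9501
OR_MH = (17.6000 + 10.7091 + 7.4302) / (43.9521 + 32.5168 + 48.9501) = 35.7394 / 125.4190 = 0.28496

0.28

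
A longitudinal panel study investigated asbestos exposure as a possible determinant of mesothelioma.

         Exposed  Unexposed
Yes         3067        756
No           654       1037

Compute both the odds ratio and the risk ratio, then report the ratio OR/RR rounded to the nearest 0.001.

3.291

Reading the table with exposure as columns: a = 3067 (Exposed, case), b = 654 (Exposed, non-case), c = 756 (Unexposed, case), d = 1037.
OR = (3067·1037)/(654·756) = 3180479/494424 = 6.43270
Risk in exposed = 3067/3721 = 0.82424; risk in unexposed = 756/1793 = 0.42164; RR = 1.95485
OR/RR = 6.43270 / 1.95485 = 3.29064
The outcome is not rare, so the OR lies further from 1 than the RR.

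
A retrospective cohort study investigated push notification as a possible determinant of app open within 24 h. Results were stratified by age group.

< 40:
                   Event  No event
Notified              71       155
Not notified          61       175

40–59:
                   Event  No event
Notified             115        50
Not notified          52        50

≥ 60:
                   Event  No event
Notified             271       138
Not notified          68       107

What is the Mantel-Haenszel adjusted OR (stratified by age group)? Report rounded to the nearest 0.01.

OR_MH = Σ(aᵢdᵢ/nᵢ) / Σ(bᵢcᵢ/nᵢ), where nᵢ is the stratum total.
Stratum 1 (< 40): n = 462; a·d/n = 71·175/462 = 26.8939; b·c/n = 155·61/462 = 20.4654
Stratum 2 (40–59): n = 267; a·d/n = 115·50/267 = 21.5356; b·c/n = 50·52/267 = 9.7378
Stratum 3 (≥ 60): n = 584; a·d/n = 271·107/584 = 49.6524; b·c/n = 138·68/584 = 16.0685
OR_MH = (26.8939 + 21.5356 + 49.6524) / (20.4654 + 9.7378 + 16.0685) = 98.0819 / 46.2717 = 2.11970

2.12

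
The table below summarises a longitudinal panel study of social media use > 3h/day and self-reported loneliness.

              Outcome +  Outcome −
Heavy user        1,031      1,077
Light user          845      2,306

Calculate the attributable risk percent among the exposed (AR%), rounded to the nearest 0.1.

Cells: a = 1031, b = 1077, c = 845, d = 2306.
Risk in exposed = 1031/2108 = 0.48909; risk in unexposed = 845/3151 = 0.26817.
RR = 0.48909/0.26817 = 1.82381
AR% = (RR − 1)/RR × 100 = (1.82381 − 1)/1.82381 × 100 = 45.1697%

45.2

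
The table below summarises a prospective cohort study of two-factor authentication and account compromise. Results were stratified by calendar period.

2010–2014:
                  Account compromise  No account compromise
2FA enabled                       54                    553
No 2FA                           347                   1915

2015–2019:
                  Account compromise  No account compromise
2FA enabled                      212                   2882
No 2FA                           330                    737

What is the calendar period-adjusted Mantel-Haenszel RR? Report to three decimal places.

0.304

RR_MH = Σ(aᵢ·n₀ᵢ/nᵢ) / Σ(cᵢ·n₁ᵢ/nᵢ), with n₁ᵢ = aᵢ+bᵢ (exposed), n₀ᵢ = cᵢ+dᵢ (unexposed), nᵢ = n₁ᵢ+n₀ᵢ.
Stratum 1 (2010–2014): n₁ = 607, n₀ = 2262, n = 2869; a·n₀/n = 54·2262/2869 = 42.5751; c·n₁/n = 347·607/2869 = 73.4155
Stratum 2 (2015–2019): n₁ = 3094, n₀ = 1067, n = 4161; a·n₀/n = 212·1067/4161 = 54.3629; c·n₁/n = 330·3094/4161 = 245.3785
RR_MH = (42.5751 + 54.3629) / (73.4155 + 245.3785) = 96.9380 / 318.7940 = 0.30408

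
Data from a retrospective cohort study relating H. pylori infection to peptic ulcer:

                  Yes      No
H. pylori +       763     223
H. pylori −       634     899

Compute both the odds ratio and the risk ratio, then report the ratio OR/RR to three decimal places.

2.593

Cells: a = 763, b = 223, c = 634, d = 899.
OR = (763·899)/(223·634) = 685937/141382 = 4.85166
Risk in exposed = 763/986 = 0.77383; risk in unexposed = 634/1533 = 0.41357; RR = 1.87112
OR/RR = 4.85166 / 1.87112 = 2.59292
The outcome is not rare, so the OR lies further from 1 than the RR.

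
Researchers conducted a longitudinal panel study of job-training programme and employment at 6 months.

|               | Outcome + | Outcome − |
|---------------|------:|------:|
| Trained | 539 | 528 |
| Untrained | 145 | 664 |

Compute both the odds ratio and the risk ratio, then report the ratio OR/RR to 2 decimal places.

Cells: a = 539, b = 528, c = 145, d = 664.
OR = (539·664)/(528·145) = 357896/76560 = 4.67471
Risk in exposed = 539/1067 = 0.50515; risk in unexposed = 145/809 = 0.17923; RR = 2.81841
OR/RR = 4.67471 / 2.81841 = 1.65863
The outcome is not rare, so the OR lies further from 1 than the RR.

1.66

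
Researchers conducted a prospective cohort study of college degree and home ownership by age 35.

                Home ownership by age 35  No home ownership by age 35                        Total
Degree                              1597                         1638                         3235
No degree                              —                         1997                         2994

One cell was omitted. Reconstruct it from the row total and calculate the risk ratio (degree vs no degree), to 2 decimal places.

1.48

The missing cell is in the unexposed row: 2994 − 1997 = 997.
So a = 1597, b = 1638, c = 997, d = 1997.
RR = [a/(a+b)] / [c/(c+d)] = (1597/3235) / (997/2994) = 0.49366/0.33300 = 1.48247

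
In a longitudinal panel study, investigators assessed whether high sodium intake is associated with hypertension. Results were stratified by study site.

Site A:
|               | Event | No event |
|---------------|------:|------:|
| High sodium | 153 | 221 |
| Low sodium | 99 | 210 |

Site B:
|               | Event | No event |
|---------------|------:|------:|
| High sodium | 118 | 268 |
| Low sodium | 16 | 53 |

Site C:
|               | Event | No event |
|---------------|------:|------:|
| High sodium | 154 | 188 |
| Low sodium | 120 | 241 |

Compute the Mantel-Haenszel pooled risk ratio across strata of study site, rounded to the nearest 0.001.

RR_MH = Σ(aᵢ·n₀ᵢ/nᵢ) / Σ(cᵢ·n₁ᵢ/nᵢ), with n₁ᵢ = aᵢ+bᵢ (exposed), n₀ᵢ = cᵢ+dᵢ (unexposed), nᵢ = n₁ᵢ+n₀ᵢ.
Stratum 1 (Site A): n₁ = 374, n₀ = 309, n = 683; a·n₀/n = 153·309/683 = 69.2196; c·n₁/n = 99·374/683 = 54.2108
Stratum 2 (Site B): n₁ = 386, n₀ = 69, n = 455; a·n₀/n = 118·69/455 = 17.8945; c·n₁/n = 16·386/455 = 13.5736
Stratum 3 (Site C): n₁ = 342, n₀ = 361, n = 703; a·n₀/n = 154·361/703 = 79.0811; c·n₁/n = 120·342/703 = 58.3784
RR_MH = (69.2196 + 17.8945 + 79.0811) / (54.2108 + 13.5736 + 58.3784) = 166.1952 / 126.1628 = 1.31731

1.317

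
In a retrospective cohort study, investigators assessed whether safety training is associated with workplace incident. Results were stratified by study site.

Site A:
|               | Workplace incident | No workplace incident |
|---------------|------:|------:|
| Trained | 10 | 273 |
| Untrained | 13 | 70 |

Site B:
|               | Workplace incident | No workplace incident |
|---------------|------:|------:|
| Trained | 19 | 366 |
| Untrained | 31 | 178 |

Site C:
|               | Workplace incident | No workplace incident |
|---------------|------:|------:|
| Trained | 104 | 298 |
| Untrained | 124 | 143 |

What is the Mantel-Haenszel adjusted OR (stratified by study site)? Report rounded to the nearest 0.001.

OR_MH = Σ(aᵢdᵢ/nᵢ) / Σ(bᵢcᵢ/nᵢ), where nᵢ is the stratum total.
Stratum 1 (Site A): n = 366; a·d/n = 10·70/366 = 1.9126; b·c/n = 273·13/366 = 9.6967
Stratum 2 (Site B): n = 594; a·d/n = 19·178/594 = 5.6936; b·c/n = 366·31/594 = 19.1010
Stratum 3 (Site C): n = 669; a·d/n = 104·143/669 = 22.2302; b·c/n = 298·124/669 = 55.2347
OR_MH = (1.9126 + 5.6936 + 22.2302) / (9.6967 + 19.1010 + 55.2347) = 29.8364 / 84.0324 = 0.35506

0.355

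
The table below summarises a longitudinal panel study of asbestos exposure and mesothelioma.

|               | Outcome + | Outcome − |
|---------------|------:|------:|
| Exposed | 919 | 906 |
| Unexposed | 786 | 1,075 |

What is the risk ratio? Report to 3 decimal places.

1.192

Cells: a = 919, b = 906, c = 786, d = 1075.
Risk in exposed = 919/1825 = 0.50356; risk in unexposed = 786/1861 = 0.42235.
RR = 0.50356 / 0.42235 = 1.19228
The risk among the exposed is 1.19 times that among the unexposed.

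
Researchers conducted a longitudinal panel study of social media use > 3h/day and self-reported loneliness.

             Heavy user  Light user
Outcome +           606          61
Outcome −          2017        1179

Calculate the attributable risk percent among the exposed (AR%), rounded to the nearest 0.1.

78.7

Reading the table with exposure as columns: a = 606 (Heavy user, case), b = 2017 (Heavy user, non-case), c = 61 (Light user, case), d = 1179.
Risk in exposed = 606/2623 = 0.23103; risk in unexposed = 61/1240 = 0.04919.
RR = 0.23103/0.04919 = 4.69641
AR% = (RR − 1)/RR × 100 = (4.69641 − 1)/4.69641 × 100 = 78.7071%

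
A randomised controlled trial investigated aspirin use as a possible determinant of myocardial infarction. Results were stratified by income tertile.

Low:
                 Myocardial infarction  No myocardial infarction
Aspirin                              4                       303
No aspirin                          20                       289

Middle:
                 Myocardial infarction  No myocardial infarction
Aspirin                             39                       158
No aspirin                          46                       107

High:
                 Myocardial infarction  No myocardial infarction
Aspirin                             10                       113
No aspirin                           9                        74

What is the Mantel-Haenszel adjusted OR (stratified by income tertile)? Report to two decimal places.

OR_MH = Σ(aᵢdᵢ/nᵢ) / Σ(bᵢcᵢ/nᵢ), where nᵢ is the stratum total.
Stratum 1 (Low): n = 616; a·d/n = 4·289/616 = 1.8766; b·c/n = 303·20/616 = 9.8377
Stratum 2 (Middle): n = 350; a·d/n = 39·107/350 = 11.9229; b·c/n = 158·46/350 = 20.7657
Stratum 3 (High): n = 206; a·d/n = 10·74/206 = 3.5922; b·c/n = 113·9/206 = 4.9369
OR_MH = (1.8766 + 11.9229 + 3.5922) / (9.8377 + 20.7657 + 4.9369) = 17.3917 / 35.5403 = 0.48935

0.49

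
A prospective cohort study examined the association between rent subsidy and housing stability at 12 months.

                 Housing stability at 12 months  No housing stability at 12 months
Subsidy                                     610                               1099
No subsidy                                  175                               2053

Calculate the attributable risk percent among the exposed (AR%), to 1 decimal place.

Cells: a = 610, b = 1099, c = 175, d = 2053.
Risk in exposed = 610/1709 = 0.35693; risk in unexposed = 175/2228 = 0.07855.
RR = 0.35693/0.07855 = 4.54428
AR% = (RR − 1)/RR × 100 = (4.54428 − 1)/4.54428 × 100 = 77.9943%

78.0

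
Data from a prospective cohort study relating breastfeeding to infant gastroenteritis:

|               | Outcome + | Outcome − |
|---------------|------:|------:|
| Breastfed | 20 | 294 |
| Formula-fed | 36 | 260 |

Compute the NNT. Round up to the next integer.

18

Risk in treated group = 20/314 = 0.06369; risk in control = 36/296 = 0.12162.
Absolute risk reduction = 0.12162 − 0.06369 = 0.05793
NNT = 1 / ARR = 1 / 0.05793 = 17.263 → round up → 18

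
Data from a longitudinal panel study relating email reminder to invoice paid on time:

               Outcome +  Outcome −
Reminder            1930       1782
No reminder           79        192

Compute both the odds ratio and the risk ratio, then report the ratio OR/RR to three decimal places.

1.476

Cells: a = 1930, b = 1782, c = 79, d = 192.
OR = (1930·192)/(1782·79) = 370560/140778 = 2.63223
Risk in exposed = 1930/3712 = 0.51994; risk in unexposed = 79/271 = 0.29151; RR = 1.78358
OR/RR = 2.63223 / 1.78358 = 1.47582
The outcome is not rare, so the OR lies further from 1 than the RR.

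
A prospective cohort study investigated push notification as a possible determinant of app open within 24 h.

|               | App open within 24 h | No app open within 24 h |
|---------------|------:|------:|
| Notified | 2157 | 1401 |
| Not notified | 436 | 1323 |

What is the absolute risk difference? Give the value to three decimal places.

Cells: a = 2157, b = 1401, c = 436, d = 1323.
Risk in exposed = 2157/3558 = 0.606239; risk in unexposed = 436/1759 = 0.247868.
Risk difference = 0.606239 − 0.247868 = 0.358371

0.358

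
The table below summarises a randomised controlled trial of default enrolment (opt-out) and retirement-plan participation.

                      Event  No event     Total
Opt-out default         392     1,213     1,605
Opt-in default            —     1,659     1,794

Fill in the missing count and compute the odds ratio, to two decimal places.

3.97

The missing cell is in the unexposed row: 1794 − 1659 = 135.
So a = 392, b = 1213, c = 135, d = 1659.
OR = (a·d)/(b·c) = (392 × 1659) / (1213 × 135) = 650328 / 163755 = 3.97135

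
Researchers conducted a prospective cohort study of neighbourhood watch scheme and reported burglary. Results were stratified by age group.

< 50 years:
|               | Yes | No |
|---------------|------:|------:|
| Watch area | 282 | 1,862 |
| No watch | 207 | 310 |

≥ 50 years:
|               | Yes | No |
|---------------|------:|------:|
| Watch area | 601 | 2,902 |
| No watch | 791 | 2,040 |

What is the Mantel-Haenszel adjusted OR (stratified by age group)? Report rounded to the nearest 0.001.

OR_MH = Σ(aᵢdᵢ/nᵢ) / Σ(bᵢcᵢ/nᵢ), where nᵢ is the stratum total.
Stratum 1 (< 50 years): n = 2661; a·d/n = 282·310/2661 = 32.8523; b·c/n = 1862·207/2661 = 144.8455
Stratum 2 (≥ 50 years): n = 6334; a·d/n = 601·2040/6334 = 193.5649; b·c/n = 2902·791/6334 = 362.4064
OR_MH = (32.8523 + 193.5649) / (144.8455 + 362.4064) = 226.4172 / 507.2519 = 0.44636

0.446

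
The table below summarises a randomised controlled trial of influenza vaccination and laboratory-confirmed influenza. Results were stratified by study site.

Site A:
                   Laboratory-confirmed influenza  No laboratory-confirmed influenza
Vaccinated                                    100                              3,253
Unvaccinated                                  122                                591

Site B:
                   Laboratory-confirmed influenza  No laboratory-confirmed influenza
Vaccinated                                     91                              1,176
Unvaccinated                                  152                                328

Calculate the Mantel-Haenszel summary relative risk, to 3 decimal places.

RR_MH = Σ(aᵢ·n₀ᵢ/nᵢ) / Σ(cᵢ·n₁ᵢ/nᵢ), with n₁ᵢ = aᵢ+bᵢ (exposed), n₀ᵢ = cᵢ+dᵢ (unexposed), nᵢ = n₁ᵢ+n₀ᵢ.
Stratum 1 (Site A): n₁ = 3353, n₀ = 713, n = 4066; a·n₀/n = 100·713/4066 = 17.5357; c·n₁/n = 122·3353/4066 = 100.6065
Stratum 2 (Site B): n₁ = 1267, n₀ = 480, n = 1747; a·n₀/n = 91·480/1747 = 25.0029; c·n₁/n = 152·1267/1747 = 110.2370
RR_MH = (17.5357 + 25.0029) / (100.6065 + 110.2370) = 42.5385 / 210.8435 = 0.20175

0.202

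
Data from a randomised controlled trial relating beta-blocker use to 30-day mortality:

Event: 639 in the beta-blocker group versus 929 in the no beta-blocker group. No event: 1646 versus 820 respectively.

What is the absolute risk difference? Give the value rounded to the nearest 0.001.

-0.252

From the description: a = 639, b = 1646, c = 929, d = 820.
Risk in exposed = 639/2285 = 0.279650; risk in unexposed = 929/1749 = 0.531161.
Risk difference = 0.279650 − 0.531161 = -0.251511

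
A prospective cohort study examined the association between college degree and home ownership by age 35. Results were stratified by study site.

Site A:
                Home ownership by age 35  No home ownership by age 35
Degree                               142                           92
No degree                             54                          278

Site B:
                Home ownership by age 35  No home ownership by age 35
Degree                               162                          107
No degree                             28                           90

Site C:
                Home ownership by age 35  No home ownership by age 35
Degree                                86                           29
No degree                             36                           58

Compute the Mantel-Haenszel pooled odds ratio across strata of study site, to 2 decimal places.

OR_MH = Σ(aᵢdᵢ/nᵢ) / Σ(bᵢcᵢ/nᵢ), where nᵢ is the stratum total.
Stratum 1 (Site A): n = 566; a·d/n = 142·278/566 = 69.7456; b·c/n = 92·54/566 = 8.7774
Stratum 2 (Site B): n = 387; a·d/n = 162·90/387 = 37.6744; b·c/n = 107·28/387 = 7.7416
Stratum 3 (Site C): n = 209; a·d/n = 86·58/209 = 23.8660; b·c/n = 29·36/209 = 4.9952
OR_MH = (69.7456 + 37.6744 + 23.8660) / (8.7774 + 7.7416 + 4.9952) = 131.2860 / 21.5142 = 6.10230

6.10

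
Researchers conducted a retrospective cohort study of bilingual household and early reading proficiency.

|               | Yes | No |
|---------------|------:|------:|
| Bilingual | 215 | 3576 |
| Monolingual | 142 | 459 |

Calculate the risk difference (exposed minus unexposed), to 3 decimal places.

-0.180

Cells: a = 215, b = 3576, c = 142, d = 459.
Risk in exposed = 215/3791 = 0.056713; risk in unexposed = 142/601 = 0.236273.
Risk difference = 0.056713 − 0.236273 = -0.179560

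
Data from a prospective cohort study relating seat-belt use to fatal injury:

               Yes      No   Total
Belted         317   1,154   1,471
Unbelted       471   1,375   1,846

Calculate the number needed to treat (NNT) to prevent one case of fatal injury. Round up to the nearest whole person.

Risk in treated group = 317/1471 = 0.21550; risk in control = 471/1846 = 0.25515.
Absolute risk reduction = 0.25515 − 0.21550 = 0.03965
NNT = 1 / ARR = 1 / 0.03965 = 25.223 → round up → 26

26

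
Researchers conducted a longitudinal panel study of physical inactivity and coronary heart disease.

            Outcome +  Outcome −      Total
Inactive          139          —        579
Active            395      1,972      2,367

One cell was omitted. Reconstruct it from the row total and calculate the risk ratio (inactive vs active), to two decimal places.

1.44

The missing cell is in the exposed row: 579 − 139 = 440.
So a = 139, b = 440, c = 395, d = 1972.
RR = [a/(a+b)] / [c/(c+d)] = (139/579) / (395/2367) = 0.24007/0.16688 = 1.43859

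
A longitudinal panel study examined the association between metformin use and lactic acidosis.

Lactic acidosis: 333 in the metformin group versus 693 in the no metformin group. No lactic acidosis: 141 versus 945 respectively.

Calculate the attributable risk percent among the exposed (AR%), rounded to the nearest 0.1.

From the description: a = 333, b = 141, c = 693, d = 945.
Risk in exposed = 333/474 = 0.70253; risk in unexposed = 693/1638 = 0.42308.
RR = 0.70253/0.42308 = 1.66053
AR% = (RR − 1)/RR × 100 = (1.66053 − 1)/1.66053 × 100 = 39.7782%

39.8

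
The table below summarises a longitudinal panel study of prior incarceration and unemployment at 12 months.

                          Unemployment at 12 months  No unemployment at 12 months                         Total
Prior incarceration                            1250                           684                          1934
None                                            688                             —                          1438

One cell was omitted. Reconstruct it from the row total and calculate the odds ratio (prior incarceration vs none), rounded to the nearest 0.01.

1.99

The missing cell is in the unexposed row: 1438 − 688 = 750.
So a = 1250, b = 684, c = 688, d = 750.
OR = (a·d)/(b·c) = (1250 × 750) / (684 × 688) = 937500 / 470592 = 1.99217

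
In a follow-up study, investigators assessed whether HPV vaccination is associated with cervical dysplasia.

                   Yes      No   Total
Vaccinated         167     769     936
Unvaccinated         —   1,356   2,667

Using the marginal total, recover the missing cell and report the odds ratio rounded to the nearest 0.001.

0.225

The missing cell is in the unexposed row: 2667 − 1356 = 1311.
So a = 167, b = 769, c = 1311, d = 1356.
OR = (a·d)/(b·c) = (167 × 1356) / (769 × 1311) = 226452 / 1008159 = 0.22462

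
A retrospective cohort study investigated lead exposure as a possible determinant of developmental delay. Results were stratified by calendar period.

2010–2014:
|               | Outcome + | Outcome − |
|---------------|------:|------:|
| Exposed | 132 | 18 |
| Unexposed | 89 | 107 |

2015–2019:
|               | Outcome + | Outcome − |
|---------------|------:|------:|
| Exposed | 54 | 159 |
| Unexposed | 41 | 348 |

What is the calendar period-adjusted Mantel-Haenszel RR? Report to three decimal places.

RR_MH = Σ(aᵢ·n₀ᵢ/nᵢ) / Σ(cᵢ·n₁ᵢ/nᵢ), with n₁ᵢ = aᵢ+bᵢ (exposed), n₀ᵢ = cᵢ+dᵢ (unexposed), nᵢ = n₁ᵢ+n₀ᵢ.
Stratum 1 (2010–2014): n₁ = 150, n₀ = 196, n = 346; a·n₀/n = 132·196/346 = 74.7746; c·n₁/n = 89·150/346 = 38.5838
Stratum 2 (2015–2019): n₁ = 213, n₀ = 389, n = 602; a·n₀/n = 54·389/602 = 34.8937; c·n₁/n = 41·213/602 = 14.5066
RR_MH = (74.7746 + 34.8937) / (38.5838 + 14.5066) = 109.6683 / 53.0905 = 2.06569

2.066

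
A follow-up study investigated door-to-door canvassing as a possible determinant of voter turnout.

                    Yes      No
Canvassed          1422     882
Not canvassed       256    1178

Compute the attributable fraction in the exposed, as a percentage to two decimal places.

71.07

Cells: a = 1422, b = 882, c = 256, d = 1178.
Risk in exposed = 1422/2304 = 0.61719; risk in unexposed = 256/1434 = 0.17852.
RR = 0.61719/0.17852 = 3.45721
AR% = (RR − 1)/RR × 100 = (3.45721 − 1)/3.45721 × 100 = 71.0750%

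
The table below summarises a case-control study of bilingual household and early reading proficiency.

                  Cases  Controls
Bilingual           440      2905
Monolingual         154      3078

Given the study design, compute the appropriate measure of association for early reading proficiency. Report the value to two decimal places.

Cells: a = 440, b = 2905, c = 154, d = 3078.
This is a case-control study: participants were sampled on outcome status, so risks in the source population cannot be estimated directly — relative risk is not valid here. The odds ratio is the appropriate measure.
OR = (a·d)/(b·c) = (440 × 3078) / (2905 × 154) = 1354320 / 447370 = 3.02729

3.03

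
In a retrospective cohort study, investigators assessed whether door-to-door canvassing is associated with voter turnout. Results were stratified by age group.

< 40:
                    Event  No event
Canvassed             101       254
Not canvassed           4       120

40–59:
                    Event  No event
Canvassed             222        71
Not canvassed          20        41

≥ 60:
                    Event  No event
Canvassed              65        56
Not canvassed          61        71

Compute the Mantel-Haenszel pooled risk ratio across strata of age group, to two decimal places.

2.02

RR_MH = Σ(aᵢ·n₀ᵢ/nᵢ) / Σ(cᵢ·n₁ᵢ/nᵢ), with n₁ᵢ = aᵢ+bᵢ (exposed), n₀ᵢ = cᵢ+dᵢ (unexposed), nᵢ = n₁ᵢ+n₀ᵢ.
Stratum 1 (< 40): n₁ = 355, n₀ = 124, n = 479; a·n₀/n = 101·124/479 = 26.1461; c·n₁/n = 4·355/479 = 2.9645
Stratum 2 (40–59): n₁ = 293, n₀ = 61, n = 354; a·n₀/n = 222·61/354 = 38.2542; c·n₁/n = 20·293/354 = 16.5537
Stratum 3 (≥ 60): n₁ = 121, n₀ = 132, n = 253; a·n₀/n = 65·132/253 = 33.9130; c·n₁/n = 61·121/253 = 29.1739
RR_MH = (26.1461 + 38.2542 + 33.9130) / (2.9645 + 16.5537 + 29.1739) = 98.3134 / 48.6921 = 2.01908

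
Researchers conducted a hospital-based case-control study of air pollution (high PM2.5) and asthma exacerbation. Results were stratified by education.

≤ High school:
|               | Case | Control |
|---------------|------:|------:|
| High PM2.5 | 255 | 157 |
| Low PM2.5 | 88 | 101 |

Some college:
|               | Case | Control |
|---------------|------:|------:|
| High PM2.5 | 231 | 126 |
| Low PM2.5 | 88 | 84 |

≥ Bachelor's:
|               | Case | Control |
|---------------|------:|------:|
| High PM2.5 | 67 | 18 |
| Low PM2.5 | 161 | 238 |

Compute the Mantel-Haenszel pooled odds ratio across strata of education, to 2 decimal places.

OR_MH = Σ(aᵢdᵢ/nᵢ) / Σ(bᵢcᵢ/nᵢ), where nᵢ is the stratum total.
Stratum 1 (≤ High school): n = 601; a·d/n = 255·101/601 = 42.8536; b·c/n = 157·88/601 = 22.9884
Stratum 2 (Some college): n = 529; a·d/n = 231·84/529 = 36.6805; b·c/n = 126·88/529 = 20.9603
Stratum 3 (≥ Bachelor's): n = 484; a·d/n = 67·238/484 = 32.9463; b·c/n = 18·161/484 = 5.9876
OR_MH = (42.8536 + 36.6805 + 32.9463) / (22.9884 + 20.9603 + 5.9876) = 112.4804 / 49.9363 = 2.25248

2.25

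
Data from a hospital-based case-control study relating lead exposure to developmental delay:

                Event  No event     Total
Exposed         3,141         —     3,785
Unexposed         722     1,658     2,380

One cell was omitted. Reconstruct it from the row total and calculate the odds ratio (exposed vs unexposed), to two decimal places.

The missing cell is in the exposed row: 3785 − 3141 = 644.
So a = 3141, b = 644, c = 722, d = 1658.
OR = (a·d)/(b·c) = (3141 × 1658) / (644 × 722) = 5207778 / 464968 = 11.20029

11.20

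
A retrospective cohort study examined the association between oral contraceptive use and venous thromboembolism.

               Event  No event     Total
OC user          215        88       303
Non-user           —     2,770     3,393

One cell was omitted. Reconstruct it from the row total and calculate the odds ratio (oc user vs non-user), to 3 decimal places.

The missing cell is in the unexposed row: 3393 − 2770 = 623.
So a = 215, b = 88, c = 623, d = 2770.
OR = (a·d)/(b·c) = (215 × 2770) / (88 × 623) = 595550 / 54824 = 10.86294

10.863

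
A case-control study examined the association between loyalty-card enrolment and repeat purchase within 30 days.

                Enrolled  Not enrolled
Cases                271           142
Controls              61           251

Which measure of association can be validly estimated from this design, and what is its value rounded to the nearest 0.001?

7.853

Reading the table with exposure as columns: a = 271 (Enrolled, case), b = 61 (Enrolled, non-case), c = 142 (Not enrolled, case), d = 251.
This is a case-control study: participants were sampled on outcome status, so risks in the source population cannot be estimated directly — relative risk is not valid here. The odds ratio is the appropriate measure.
OR = (a·d)/(b·c) = (271 × 251) / (61 × 142) = 68021 / 8662 = 7.85281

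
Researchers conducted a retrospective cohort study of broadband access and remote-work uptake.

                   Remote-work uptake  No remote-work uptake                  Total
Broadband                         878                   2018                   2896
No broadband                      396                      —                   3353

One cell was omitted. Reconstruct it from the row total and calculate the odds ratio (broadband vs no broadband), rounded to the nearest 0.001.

3.249

The missing cell is in the unexposed row: 3353 − 396 = 2957.
So a = 878, b = 2018, c = 396, d = 2957.
OR = (a·d)/(b·c) = (878 × 2957) / (2018 × 396) = 2596246 / 799128 = 3.24885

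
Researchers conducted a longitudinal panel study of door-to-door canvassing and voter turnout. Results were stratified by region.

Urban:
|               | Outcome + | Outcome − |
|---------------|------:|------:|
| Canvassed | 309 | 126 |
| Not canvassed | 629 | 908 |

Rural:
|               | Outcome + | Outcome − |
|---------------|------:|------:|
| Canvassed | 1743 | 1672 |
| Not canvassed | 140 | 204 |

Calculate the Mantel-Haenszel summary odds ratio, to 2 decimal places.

2.31

OR_MH = Σ(aᵢdᵢ/nᵢ) / Σ(bᵢcᵢ/nᵢ), where nᵢ is the stratum total.
Stratum 1 (Urban): n = 1972; a·d/n = 309·908/1972 = 142.2779; b·c/n = 126·629/1972 = 40.1897
Stratum 2 (Rural): n = 3759; a·d/n = 1743·204/3759 = 94.5922; b·c/n = 1672·140/3759 = 62.2719
OR_MH = (142.2779 + 94.5922) / (40.1897 + 62.2719) = 236.8701 / 102.4615 = 2.31180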